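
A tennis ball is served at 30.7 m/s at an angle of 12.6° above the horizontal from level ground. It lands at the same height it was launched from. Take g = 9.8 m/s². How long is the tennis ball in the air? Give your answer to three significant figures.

Vertical component: v_y = 30.7 sin 12.6° = 6.697 m/s.
For a projectile landing at launch height, time of flight is t = 2 v_y / g = 2 × 6.697 / 9.8 = 1.37 s.

1.37 s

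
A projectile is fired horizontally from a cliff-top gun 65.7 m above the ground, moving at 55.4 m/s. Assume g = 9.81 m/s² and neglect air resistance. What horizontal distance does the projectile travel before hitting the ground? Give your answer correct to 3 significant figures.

Initial vertical velocity is zero, so the fall time comes from h = ½ g t²: t = √(2 × 65.7 / 9.81) = 3.660 s.
Horizontal motion is uniform at 55.4 m/s, so x = 55.4 × 3.660 = 203 m.

203 m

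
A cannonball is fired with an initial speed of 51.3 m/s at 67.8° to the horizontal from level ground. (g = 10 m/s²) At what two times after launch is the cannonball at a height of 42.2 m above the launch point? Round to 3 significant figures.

0.992 s and 8.51 s

v_y0 = 51.3 sin 67.8° = 47.50 m/s.
Set y = v_y0 t − ½ g t² = 42.2: 5.000 t² − 47.50 t + 42.2 = 0.
t = [47.50 ± √(2256 − 844.0)] / 10 = (47.50 ± 37.58) / 10, giving t = 0.992 s or t = 8.51 s.
So the cannonball is at 42.2 m at t = 0.992 s (rising) and t = 8.51 s (falling).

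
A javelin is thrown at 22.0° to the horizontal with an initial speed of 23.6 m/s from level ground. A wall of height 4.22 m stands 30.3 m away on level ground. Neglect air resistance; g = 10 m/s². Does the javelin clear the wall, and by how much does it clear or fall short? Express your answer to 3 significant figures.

No — it falls 1.57 m short of clearing the wall.

v_x = 23.6 cos 22.0° = 21.88 m/s; v_y0 = 23.6 sin 22.0° = 8.841 m/s.
Time to reach the wall: t = 30.3 / 21.88 = 1.385 s.
Height at that point: y = 8.841×1.385 − 5.000×1.385² = 2.654 m.
That is 4.22 − 2.654 = 1.57 m below the top of the wall, so the javelin does not clear it.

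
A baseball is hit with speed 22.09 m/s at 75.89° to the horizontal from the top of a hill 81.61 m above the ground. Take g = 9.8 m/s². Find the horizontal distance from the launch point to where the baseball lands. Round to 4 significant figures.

36.70 m

Components: v_x = 22.09 cos 75.89° = 5.3852 m/s, v_y = 22.09 sin 75.89° = 21.424 m/s.
Vertical: 0 = 81.61 + 21.424 t − ½(9.8) t² ⇒ 4.900 t² − 21.424 t − 81.61 = 0.
t = [21.424 + √(458.99 + 1599.6)] / 9.800 = 6.8159 s.
Horizontal: R = v_x · t = 5.3852 × 6.8159 = 36.70 m.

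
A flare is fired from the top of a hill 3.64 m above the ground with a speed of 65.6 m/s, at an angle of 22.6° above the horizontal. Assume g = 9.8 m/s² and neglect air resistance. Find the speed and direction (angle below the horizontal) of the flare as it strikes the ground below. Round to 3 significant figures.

66.1 m/s at 23.7° below the horizontal

v_x = 65.6 cos 22.6° = 60.56 m/s (constant).
|v_y| at impact = √((25.21)² + 2×9.8×3.64) = 26.59 m/s.
Speed = √(60.56² + 26.59²) = 66.1 m/s; angle = arctan(26.59/60.56) = 23.7° below horizontal.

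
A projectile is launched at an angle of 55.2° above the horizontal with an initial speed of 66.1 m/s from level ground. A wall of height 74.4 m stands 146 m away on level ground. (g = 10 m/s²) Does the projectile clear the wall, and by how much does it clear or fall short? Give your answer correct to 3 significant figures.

Yes — it clears the wall by 60.8 m.

v_x = 66.1 cos 55.2° = 37.72 m/s; v_y0 = 66.1 sin 55.2° = 54.28 m/s.
Time to reach the wall: t = 146 / 37.72 = 3.871 s.
Height at that point: y = 54.28×3.871 − 5.000×3.871² = 135.2 m.
That is 135.2 − 74.4 = 60.8 m above the top of the wall, so the projectile clears it.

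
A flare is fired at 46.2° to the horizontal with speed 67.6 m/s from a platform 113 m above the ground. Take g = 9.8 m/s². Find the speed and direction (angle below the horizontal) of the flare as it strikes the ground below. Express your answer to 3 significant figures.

v_x = 67.6 cos 46.2° = 46.79 m/s (constant).
|v_y| at impact = √((48.79)² + 2×9.8×113) = 67.79 m/s.
Speed = √(46.79² + 67.79²) = 82.4 m/s; angle = arctan(67.79/46.79) = 55.4° below horizontal.

82.4 m/s at 55.4° below the horizontal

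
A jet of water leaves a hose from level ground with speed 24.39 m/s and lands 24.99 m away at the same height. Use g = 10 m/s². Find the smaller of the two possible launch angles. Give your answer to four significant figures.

Level-ground range: R = v₀² sin(2θ)/g ⇒ sin 2θ = R g / v₀² = 24.99×10/24.39² = 0.4201.
2θ = arcsin(0.4201) = 24.841° or 180° − 24.841° = 155.159°.
So θ = 12.42° or θ = 77.58°.

12.42°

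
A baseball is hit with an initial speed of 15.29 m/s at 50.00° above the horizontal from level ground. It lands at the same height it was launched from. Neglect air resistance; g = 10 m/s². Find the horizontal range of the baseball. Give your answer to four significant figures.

23.02 m

Components: v_x = 15.29 cos 50.00° = 9.8282 m/s, v_y = 15.29 sin 50.00° = 11.713 m/s.
Time of flight (same landing height): t = 2 v_y / g = 2 × 11.713 / 10 = 2.3426 s.
Range: R = v_x · t = 9.8282 × 2.3426 = 23.02 m.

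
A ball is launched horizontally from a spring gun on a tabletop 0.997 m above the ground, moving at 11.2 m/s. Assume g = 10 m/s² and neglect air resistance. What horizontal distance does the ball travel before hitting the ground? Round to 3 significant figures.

5.00 m

Initial vertical velocity is zero, so the fall time comes from h = ½ g t²: t = √(2 × 0.997 / 10) = 0.4465 s.
Horizontal motion is uniform at 11.2 m/s, so x = 11.2 × 0.4465 = 5.00 m.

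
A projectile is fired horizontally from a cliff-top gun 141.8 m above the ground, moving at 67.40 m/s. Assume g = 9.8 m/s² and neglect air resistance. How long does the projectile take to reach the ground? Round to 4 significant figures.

The horizontal speed doesn't affect the fall. With v_y0 = 0, h = ½ g t².
t = √(2 × 141.8 / 9.8) = √28.939 = 5.379 s.

5.379 s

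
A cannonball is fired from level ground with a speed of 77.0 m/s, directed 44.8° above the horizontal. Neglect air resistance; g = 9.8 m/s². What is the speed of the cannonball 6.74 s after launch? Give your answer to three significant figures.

v_x = 77.0 cos 44.8° = 54.64 m/s (constant).
v_y(t) = 77.0 sin 44.8° − g t = 54.26 − 9.8 × 6.74 = -11.79 m/s.
Speed = √(v_x² + v_y²) = √(2986 + 139.0) = 55.9 m/s.

55.9 m/s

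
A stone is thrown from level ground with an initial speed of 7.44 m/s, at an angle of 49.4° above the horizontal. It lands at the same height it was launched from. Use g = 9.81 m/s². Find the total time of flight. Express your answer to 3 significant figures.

1.15 s

Vertical component: v_y = 7.44 sin 49.4° = 5.649 m/s.
For a projectile landing at launch height, time of flight is t = 2 v_y / g = 2 × 5.649 / 9.81 = 1.15 s.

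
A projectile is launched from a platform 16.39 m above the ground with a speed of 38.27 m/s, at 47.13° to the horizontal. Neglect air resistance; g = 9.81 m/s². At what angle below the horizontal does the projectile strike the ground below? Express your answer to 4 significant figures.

v_x = 38.27 cos 47.13° = 26.037 m/s.
At impact |v_y| = √(v_y0² + 2 g h) = √(28.048² + 2×9.81×16.39) = 33.291 m/s.
Angle below horizontal = arctan(|v_y| / v_x) = arctan(33.291 / 26.037) = 51.97°.

51.97°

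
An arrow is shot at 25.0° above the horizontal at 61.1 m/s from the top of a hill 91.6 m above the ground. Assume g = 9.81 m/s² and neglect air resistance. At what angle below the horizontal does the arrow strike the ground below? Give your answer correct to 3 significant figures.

41.9°

v_x = 61.1 cos 25.0° = 55.38 m/s.
At impact |v_y| = √(v_y0² + 2 g h) = √(25.82² + 2×9.81×91.6) = 49.64 m/s.
Angle below horizontal = arctan(|v_y| / v_x) = arctan(49.64 / 55.38) = 41.9°.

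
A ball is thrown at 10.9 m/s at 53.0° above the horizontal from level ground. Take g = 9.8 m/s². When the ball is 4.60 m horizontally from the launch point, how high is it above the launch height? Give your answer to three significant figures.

v_x = 10.9 cos 53.0° = 6.560 m/s, v_y0 = 10.9 sin 53.0° = 8.705 m/s.
Time to reach x = 4.60 m: t = x / v_x = 4.60 / 6.560 = 0.7012 s.
y = v_y0 t − ½ g t² = 8.705×0.7012 − 4.900×0.7012² = 3.69 m.

3.69 m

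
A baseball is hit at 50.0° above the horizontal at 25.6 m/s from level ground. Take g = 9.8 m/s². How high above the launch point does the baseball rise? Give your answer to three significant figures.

Vertical component of launch velocity: v_y = 25.6 sin 50.0° = 19.61 m/s.
At the highest point the vertical velocity is zero, so v_y² = 2 g h_max.
h_max = (19.61)² / (2 × 9.8) = 384.6 / 19.60 = 19.6 m.

19.6 m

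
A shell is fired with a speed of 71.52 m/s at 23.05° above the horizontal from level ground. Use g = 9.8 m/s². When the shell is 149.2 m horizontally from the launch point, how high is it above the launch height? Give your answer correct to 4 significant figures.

38.30 m

v_x = 71.52 cos 23.05° = 65.810 m/s, v_y0 = 71.52 sin 23.05° = 28.003 m/s.
Time to reach x = 149.2 m: t = x / v_x = 149.2 / 65.810 = 2.2671 s.
y = v_y0 t − ½ g t² = 28.003×2.2671 − 4.900×2.2671² = 38.30 m.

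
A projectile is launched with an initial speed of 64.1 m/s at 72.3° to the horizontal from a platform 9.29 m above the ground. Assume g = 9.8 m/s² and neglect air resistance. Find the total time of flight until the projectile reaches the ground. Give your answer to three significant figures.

12.6 s

Vertical component: v_y = 64.1 sin 72.3° = 61.07 m/s.
Taking up as positive with launch at y = 9.29 m, landing at y = 0: 0 = 9.29 + 61.07 t − ½(9.8) t².
Solving 4.900 t² − 61.07 t − 9.29 = 0 gives t = [61.07 + √(61.07² + 4·4.900·9.29)] / 9.800 = 12.6 s.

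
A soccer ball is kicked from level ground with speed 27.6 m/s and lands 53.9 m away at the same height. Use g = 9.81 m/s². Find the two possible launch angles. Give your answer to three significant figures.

22.0° and 68.0°

Level-ground range: R = v₀² sin(2θ)/g ⇒ sin 2θ = R g / v₀² = 53.9×9.81/27.6² = 0.6941.
2θ = arcsin(0.6941) = 43.96° or 180° − 43.96° = 136.04°.
So θ = 22.0° or θ = 68.0°.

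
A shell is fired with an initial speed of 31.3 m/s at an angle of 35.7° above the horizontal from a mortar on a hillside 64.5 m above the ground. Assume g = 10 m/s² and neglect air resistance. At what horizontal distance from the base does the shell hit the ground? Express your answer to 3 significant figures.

149 m

Components: v_x = 31.3 cos 35.7° = 25.42 m/s, v_y = 31.3 sin 35.7° = 18.26 m/s.
Vertical: 0 = 64.5 + 18.26 t − ½(10) t² ⇒ 5.000 t² − 18.26 t − 64.5 = 0.
t = [18.26 + √(333.4 + 1290)] / 10.00 = 5.855 s.
Horizontal: R = v_x · t = 25.42 × 5.855 = 149 m.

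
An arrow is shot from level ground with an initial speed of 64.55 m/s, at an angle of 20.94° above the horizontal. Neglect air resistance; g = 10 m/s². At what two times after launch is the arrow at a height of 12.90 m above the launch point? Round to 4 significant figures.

0.6510 s and 3.963 s

v_y0 = 64.55 sin 20.94° = 23.070 m/s.
Set y = v_y0 t − ½ g t² = 12.90: 5.000 t² − 23.070 t + 12.90 = 0.
t = [23.070 ± √(532.22 − 258.00)] / 10 = (23.070 ± 16.560) / 10, giving t = 0.6510 s or t = 3.963 s.
So the arrow is at 12.90 m at t = 0.6510 s (rising) and t = 3.963 s (falling).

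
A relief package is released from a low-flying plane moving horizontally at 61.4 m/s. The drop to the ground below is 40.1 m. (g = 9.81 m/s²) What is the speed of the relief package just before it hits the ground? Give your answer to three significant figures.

67.5 m/s

Fall time: t = √(2 × 40.1 / 9.81) = 2.859 s.
At impact: v_x = 61.4 m/s (unchanged), v_y = g t = 9.81 × 2.859 = 28.05 m/s.
Speed = √(v_x² + v_y²) = √(3770 + 786.8) = 67.5 m/s.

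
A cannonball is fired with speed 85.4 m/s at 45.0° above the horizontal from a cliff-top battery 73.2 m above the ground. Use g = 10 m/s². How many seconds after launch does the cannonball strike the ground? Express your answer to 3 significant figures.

13.2 s

Vertical component: v_y = 85.4 sin 45.0° = 60.39 m/s.
Taking up as positive with launch at y = 73.2 m, landing at y = 0: 0 = 73.2 + 60.39 t − ½(10) t².
Solving 5.000 t² − 60.39 t − 73.2 = 0 gives t = [60.39 + √(60.39² + 4·5.000·73.2)] / 10.00 = 13.2 s.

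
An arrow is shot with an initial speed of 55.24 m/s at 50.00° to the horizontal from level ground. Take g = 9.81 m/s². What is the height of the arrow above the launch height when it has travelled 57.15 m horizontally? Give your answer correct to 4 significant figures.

55.40 m

v_x = 55.24 cos 50.00° = 35.508 m/s, v_y0 = 55.24 sin 50.00° = 42.316 m/s.
Time to reach x = 57.15 m: t = x / v_x = 57.15 / 35.508 = 1.6095 s.
y = v_y0 t − ½ g t² = 42.316×1.6095 − 4.905×1.6095² = 55.40 m.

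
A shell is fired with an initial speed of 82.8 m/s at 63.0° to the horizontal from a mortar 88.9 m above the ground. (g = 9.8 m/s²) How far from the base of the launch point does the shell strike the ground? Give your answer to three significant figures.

Components: v_x = 82.8 cos 63.0° = 37.59 m/s, v_y = 82.8 sin 63.0° = 73.78 m/s.
Vertical: 0 = 88.9 + 73.78 t − ½(9.8) t² ⇒ 4.900 t² − 73.78 t − 88.9 = 0.
t = [73.78 + √(5443 + 1742)] / 9.800 = 16.18 s.
Horizontal: R = v_x · t = 37.59 × 16.18 = 608 m.

608 m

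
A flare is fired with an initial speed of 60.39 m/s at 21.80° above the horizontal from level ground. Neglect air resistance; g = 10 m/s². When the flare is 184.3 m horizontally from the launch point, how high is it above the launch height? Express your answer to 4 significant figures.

19.70 m

v_x = 60.39 cos 21.80° = 56.071 m/s, v_y0 = 60.39 sin 21.80° = 22.427 m/s.
Time to reach x = 184.3 m: t = x / v_x = 184.3 / 56.071 = 3.2869 s.
y = v_y0 t − ½ g t² = 22.427×3.2869 − 5.000×3.2869² = 19.70 m.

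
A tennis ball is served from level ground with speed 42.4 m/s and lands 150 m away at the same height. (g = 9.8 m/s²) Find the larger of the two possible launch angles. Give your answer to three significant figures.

Level-ground range: R = v₀² sin(2θ)/g ⇒ sin 2θ = R g / v₀² = 150×9.8/42.4² = 0.8177.
2θ = arcsin(0.8177) = 54.86° or 180° − 54.86° = 125.14°.
So θ = 27.4° or θ = 62.6°.

62.6°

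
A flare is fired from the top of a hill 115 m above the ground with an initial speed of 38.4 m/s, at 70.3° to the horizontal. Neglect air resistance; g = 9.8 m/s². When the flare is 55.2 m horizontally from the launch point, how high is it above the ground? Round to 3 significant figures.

v_x = 38.4 cos 70.3° = 12.94 m/s, v_y0 = 38.4 sin 70.3° = 36.15 m/s.
Time to reach x = 55.2 m: t = x / v_x = 55.2 / 12.94 = 4.266 s.
y = 115 + v_y0 t − ½ g t² = 115 + 36.15×4.266 − 4.900×4.266² = 180 m.

180 m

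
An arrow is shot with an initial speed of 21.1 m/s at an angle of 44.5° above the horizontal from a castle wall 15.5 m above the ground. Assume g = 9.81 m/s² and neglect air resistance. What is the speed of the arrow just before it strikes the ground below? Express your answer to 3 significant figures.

v_x = 21.1 cos 44.5° = 15.05 m/s is unchanged throughout.
For the vertical component, v_y² = v_y0² + 2 g h = (14.79)² + 2×9.81×15.5 = 522.9, so |v_y| = 22.87 m/s.
Impact speed = √(v_x² + v_y²) = √(226.5 + 522.9) = 27.4 m/s.

27.4 m/s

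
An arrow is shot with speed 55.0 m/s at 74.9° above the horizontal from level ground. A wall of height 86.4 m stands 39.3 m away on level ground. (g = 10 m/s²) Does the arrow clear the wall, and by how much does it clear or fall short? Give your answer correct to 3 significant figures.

v_x = 55.0 cos 74.9° = 14.33 m/s; v_y0 = 55.0 sin 74.9° = 53.10 m/s.
Time to reach the wall: t = 39.3 / 14.33 = 2.742 s.
Height at that point: y = 53.10×2.742 − 5.000×2.742² = 108.0 m.
That is 108.0 − 86.4 = 21.6 m above the top of the wall, so the arrow clears it.

Yes — it clears the wall by 21.6 m.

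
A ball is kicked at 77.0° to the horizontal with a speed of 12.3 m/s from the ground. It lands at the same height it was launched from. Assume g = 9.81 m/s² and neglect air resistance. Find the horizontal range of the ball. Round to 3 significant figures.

6.76 m

Components: v_x = 12.3 cos 77.0° = 2.767 m/s, v_y = 12.3 sin 77.0° = 11.98 m/s.
Time of flight (same landing height): t = 2 v_y / g = 2 × 11.98 / 9.81 = 2.442 s.
Range: R = v_x · t = 2.767 × 2.442 = 6.76 m.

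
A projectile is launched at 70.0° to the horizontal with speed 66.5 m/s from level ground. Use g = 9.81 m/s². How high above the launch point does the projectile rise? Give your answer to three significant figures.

Vertical component of launch velocity: v_y = 66.5 sin 70.0° = 62.49 m/s.
At the highest point the vertical velocity is zero, so v_y² = 2 g h_max.
h_max = (62.49)² / (2 × 9.81) = 3905 / 19.62 = 199 m.

199 m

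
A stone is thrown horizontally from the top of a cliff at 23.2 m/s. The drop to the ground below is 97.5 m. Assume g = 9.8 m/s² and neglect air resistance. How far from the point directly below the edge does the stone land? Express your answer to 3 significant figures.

103 m

Initial vertical velocity is zero, so the fall time comes from h = ½ g t²: t = √(2 × 97.5 / 9.8) = 4.461 s.
Horizontal motion is uniform at 23.2 m/s, so x = 23.2 × 4.461 = 103 m.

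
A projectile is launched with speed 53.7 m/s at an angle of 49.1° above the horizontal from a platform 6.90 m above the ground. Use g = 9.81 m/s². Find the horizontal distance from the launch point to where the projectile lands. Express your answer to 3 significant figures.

297 m

Components: v_x = 53.7 cos 49.1° = 35.16 m/s, v_y = 53.7 sin 49.1° = 40.59 m/s.
Vertical: 0 = 6.90 + 40.59 t − ½(9.81) t² ⇒ 4.905 t² − 40.59 t − 6.90 = 0.
t = [40.59 + √(1648 + 135.4)] / 9.810 = 8.442 s.
Horizontal: R = v_x · t = 35.16 × 8.442 = 297 m.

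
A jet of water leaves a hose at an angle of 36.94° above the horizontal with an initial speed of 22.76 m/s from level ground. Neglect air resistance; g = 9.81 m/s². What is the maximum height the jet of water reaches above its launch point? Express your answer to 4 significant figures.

Vertical component of launch velocity: v_y = 22.76 sin 36.94° = 13.678 m/s.
At the highest point the vertical velocity is zero, so v_y² = 2 g h_max.
h_max = (13.678)² / (2 × 9.81) = 187.09 / 19.62 = 9.536 m.

9.536 m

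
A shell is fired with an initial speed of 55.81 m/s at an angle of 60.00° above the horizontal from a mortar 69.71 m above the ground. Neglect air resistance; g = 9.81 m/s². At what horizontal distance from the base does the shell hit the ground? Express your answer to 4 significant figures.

Components: v_x = 55.81 cos 60.00° = 27.905 m/s, v_y = 55.81 sin 60.00° = 48.333 m/s.
Vertical: 0 = 69.71 + 48.333 t − ½(9.81) t² ⇒ 4.905 t² − 48.333 t − 69.71 = 0.
t = [48.333 + √(2336.1 + 1367.7)] / 9.810 = 11.131 s.
Horizontal: R = v_x · t = 27.905 × 11.131 = 310.6 m.

310.6 m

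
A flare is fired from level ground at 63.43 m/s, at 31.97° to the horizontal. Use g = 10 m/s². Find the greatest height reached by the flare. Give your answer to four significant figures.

56.40 m

Vertical component of launch velocity: v_y = 63.43 sin 31.97° = 33.585 m/s.
At the highest point the vertical velocity is zero, so v_y² = 2 g h_max.
h_max = (33.585)² / (2 × 10) = 1128.0 / 20.00 = 56.40 m.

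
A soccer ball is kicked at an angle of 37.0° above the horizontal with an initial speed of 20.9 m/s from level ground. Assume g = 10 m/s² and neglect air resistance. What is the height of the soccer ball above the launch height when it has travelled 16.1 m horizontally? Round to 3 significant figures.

7.48 m

v_x = 20.9 cos 37.0° = 16.69 m/s, v_y0 = 20.9 sin 37.0° = 12.58 m/s.
Time to reach x = 16.1 m: t = x / v_x = 16.1 / 16.69 = 0.9646 s.
y = v_y0 t − ½ g t² = 12.58×0.9646 − 5.000×0.9646² = 7.48 m.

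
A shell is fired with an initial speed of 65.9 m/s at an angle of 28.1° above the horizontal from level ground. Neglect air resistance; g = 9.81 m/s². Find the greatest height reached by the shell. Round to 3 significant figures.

Vertical component of launch velocity: v_y = 65.9 sin 28.1° = 31.04 m/s.
At the highest point the vertical velocity is zero, so v_y² = 2 g h_max.
h_max = (31.04)² / (2 × 9.81) = 963.5 / 19.62 = 49.1 m.

49.1 m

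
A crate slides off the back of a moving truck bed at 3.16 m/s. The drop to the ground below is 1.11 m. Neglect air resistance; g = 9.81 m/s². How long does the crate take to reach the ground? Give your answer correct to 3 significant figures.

The horizontal speed doesn't affect the fall. With v_y0 = 0, h = ½ g t².
t = √(2 × 1.11 / 9.81) = √0.2263 = 0.476 s.

0.476 s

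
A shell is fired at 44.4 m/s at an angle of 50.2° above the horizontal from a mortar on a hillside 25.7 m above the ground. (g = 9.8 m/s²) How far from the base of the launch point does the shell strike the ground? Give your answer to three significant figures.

217 m

Components: v_x = 44.4 cos 50.2° = 28.42 m/s, v_y = 44.4 sin 50.2° = 34.11 m/s.
Vertical: 0 = 25.7 + 34.11 t − ½(9.8) t² ⇒ 4.900 t² − 34.11 t − 25.7 = 0.
t = [34.11 + √(1163 + 503.7)] / 9.800 = 7.646 s.
Horizontal: R = v_x · t = 28.42 × 7.646 = 217 m.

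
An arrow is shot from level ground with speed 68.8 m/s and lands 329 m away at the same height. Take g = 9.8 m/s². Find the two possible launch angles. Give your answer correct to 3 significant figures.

21.5° and 68.5°

Level-ground range: R = v₀² sin(2θ)/g ⇒ sin 2θ = R g / v₀² = 329×9.8/68.8² = 0.6812.
2θ = arcsin(0.6812) = 42.94° or 180° − 42.94° = 137.06°.
So θ = 21.5° or θ = 68.5°.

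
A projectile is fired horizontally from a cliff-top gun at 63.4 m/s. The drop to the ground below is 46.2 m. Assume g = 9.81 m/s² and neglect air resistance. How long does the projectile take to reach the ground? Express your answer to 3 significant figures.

3.07 s

The horizontal speed doesn't affect the fall. With v_y0 = 0, h = ½ g t².
t = √(2 × 46.2 / 9.81) = √9.419 = 3.07 s.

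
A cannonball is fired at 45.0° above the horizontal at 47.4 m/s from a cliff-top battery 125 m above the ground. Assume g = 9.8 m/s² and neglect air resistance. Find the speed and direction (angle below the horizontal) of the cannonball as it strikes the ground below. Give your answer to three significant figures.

v_x = 47.4 cos 45.0° = 33.52 m/s (constant).
|v_y| at impact = √((33.52)² + 2×9.8×125) = 59.78 m/s.
Speed = √(33.52² + 59.78²) = 68.5 m/s; angle = arctan(59.78/33.52) = 60.7° below horizontal.

68.5 m/s at 60.7° below the horizontal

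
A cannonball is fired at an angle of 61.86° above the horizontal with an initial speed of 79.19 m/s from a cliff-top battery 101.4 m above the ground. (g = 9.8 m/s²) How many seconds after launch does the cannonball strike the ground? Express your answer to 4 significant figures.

Vertical component: v_y = 79.19 sin 61.86° = 69.830 m/s.
Taking up as positive with launch at y = 101.4 m, landing at y = 0: 0 = 101.4 + 69.830 t − ½(9.8) t².
Solving 4.900 t² − 69.830 t − 101.4 = 0 gives t = [69.830 + √(69.830² + 4·4.900·101.4)] / 9.800 = 15.58 s.

15.58 s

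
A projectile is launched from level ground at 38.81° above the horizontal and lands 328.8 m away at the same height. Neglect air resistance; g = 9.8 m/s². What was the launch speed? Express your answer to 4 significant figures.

57.44 m/s

On level ground, R = v₀² sin(2θ) / g, so v₀ = √(R g / sin 2θ).
sin(2 × 38.81°) = 0.9767.
v₀ = √(328.8 × 9.8 / 0.9767) = √3299.1 = 57.44 m/s.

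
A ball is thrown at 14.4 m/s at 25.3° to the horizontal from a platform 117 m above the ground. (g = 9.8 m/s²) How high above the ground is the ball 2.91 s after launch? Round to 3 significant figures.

v_y0 = 14.4 sin 25.3° = 6.154 m/s.
y(t) = 117 + v_y0 t − ½ g t² = 117 + 6.154×2.91 − ½×9.8×2.91² = 93.4 m.

93.4 m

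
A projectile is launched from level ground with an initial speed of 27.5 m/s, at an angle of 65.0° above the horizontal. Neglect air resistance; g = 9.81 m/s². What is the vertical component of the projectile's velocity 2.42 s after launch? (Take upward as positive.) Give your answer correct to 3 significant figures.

1.18 m/s

Initial vertical component: v_y0 = 27.5 sin 65.0° = 24.92 m/s.
v_y(t) = v_y0 − g t = 24.92 − 9.81 × 2.42 = 1.18 m/s.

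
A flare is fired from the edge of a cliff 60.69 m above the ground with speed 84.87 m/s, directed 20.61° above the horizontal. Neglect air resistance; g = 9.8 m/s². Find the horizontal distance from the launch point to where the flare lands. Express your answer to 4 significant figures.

Components: v_x = 84.87 cos 20.61° = 79.438 m/s, v_y = 84.87 sin 20.61° = 29.875 m/s.
Vertical: 0 = 60.69 + 29.875 t − ½(9.8) t² ⇒ 4.900 t² − 29.875 t − 60.69 = 0.
t = [29.875 + √(892.52 + 1189.5)] / 9.800 = 7.7045 s.
Horizontal: R = v_x · t = 79.438 × 7.7045 = 612.0 m.

612.0 m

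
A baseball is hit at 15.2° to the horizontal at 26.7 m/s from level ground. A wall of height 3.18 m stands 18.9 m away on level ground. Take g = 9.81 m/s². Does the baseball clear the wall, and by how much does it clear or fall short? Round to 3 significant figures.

v_x = 26.7 cos 15.2° = 25.77 m/s; v_y0 = 26.7 sin 15.2° = 7.000 m/s.
Time to reach the wall: t = 18.9 / 25.77 = 0.7334 s.
Height at that point: y = 7.000×0.7334 − 4.905×0.7334² = 2.496 m.
That is 3.18 − 2.496 = 0.684 m below the top of the wall, so the baseball does not clear it.

No — it falls 0.684 m short of clearing the wall.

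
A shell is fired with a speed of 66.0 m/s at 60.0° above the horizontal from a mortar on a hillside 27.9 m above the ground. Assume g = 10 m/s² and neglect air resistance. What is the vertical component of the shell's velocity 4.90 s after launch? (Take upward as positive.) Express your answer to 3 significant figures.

8.16 m/s

Initial vertical component: v_y0 = 66.0 sin 60.0° = 57.16 m/s.
v_y(t) = v_y0 − g t = 57.16 − 10 × 4.90 = 8.16 m/s.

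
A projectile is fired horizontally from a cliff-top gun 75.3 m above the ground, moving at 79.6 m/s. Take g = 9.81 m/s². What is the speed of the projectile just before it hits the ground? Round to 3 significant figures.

88.4 m/s

Fall time: t = √(2 × 75.3 / 9.81) = 3.918 s.
At impact: v_x = 79.6 m/s (unchanged), v_y = g t = 9.81 × 3.918 = 38.44 m/s.
Speed = √(v_x² + v_y²) = √(6336 + 1478) = 88.4 m/s.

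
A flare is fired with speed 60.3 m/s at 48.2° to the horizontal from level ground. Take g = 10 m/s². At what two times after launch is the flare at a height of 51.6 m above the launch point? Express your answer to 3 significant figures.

1.35 s and 7.64 s

v_y0 = 60.3 sin 48.2° = 44.95 m/s.
Set y = v_y0 t − ½ g t² = 51.6: 5.000 t² − 44.95 t + 51.6 = 0.
t = [44.95 ± √(2021 − 1032)] / 10 = (44.95 ± 31.45) / 10, giving t = 1.35 s or t = 7.64 s.
So the flare is at 51.6 m at t = 1.35 s (rising) and t = 7.64 s (falling).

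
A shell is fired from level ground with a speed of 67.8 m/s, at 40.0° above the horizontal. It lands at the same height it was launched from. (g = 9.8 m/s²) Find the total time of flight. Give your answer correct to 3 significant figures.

8.89 s

Vertical component: v_y = 67.8 sin 40.0° = 43.58 m/s.
For a projectile landing at launch height, time of flight is t = 2 v_y / g = 2 × 43.58 / 9.8 = 8.89 s.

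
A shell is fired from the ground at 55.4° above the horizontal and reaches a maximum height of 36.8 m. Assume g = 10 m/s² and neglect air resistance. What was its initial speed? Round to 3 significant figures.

At maximum height v_y = 0, so (v₀ sin θ)² = 2 g H.
v₀ sin 55.4° = √(2 × 10 × 36.8) = 27.13 m/s.
v₀ = 27.13 / sin 55.4° = 27.13 / 0.8231 = 33.0 m/s.

33.0 m/s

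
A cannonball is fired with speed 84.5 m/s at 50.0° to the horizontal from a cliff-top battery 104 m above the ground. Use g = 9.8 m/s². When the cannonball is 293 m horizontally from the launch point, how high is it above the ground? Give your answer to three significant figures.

v_x = 84.5 cos 50.0° = 54.32 m/s, v_y0 = 84.5 sin 50.0° = 64.73 m/s.
Time to reach x = 293 m: t = x / v_x = 293 / 54.32 = 5.394 s.
y = 104 + v_y0 t − ½ g t² = 104 + 64.73×5.394 − 4.900×5.394² = 311 m.

311 m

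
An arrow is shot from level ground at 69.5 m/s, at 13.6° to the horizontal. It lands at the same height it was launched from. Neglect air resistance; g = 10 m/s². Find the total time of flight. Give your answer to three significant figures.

Vertical component: v_y = 69.5 sin 13.6° = 16.34 m/s.
For a projectile landing at launch height, time of flight is t = 2 v_y / g = 2 × 16.34 / 10 = 3.27 s.

3.27 s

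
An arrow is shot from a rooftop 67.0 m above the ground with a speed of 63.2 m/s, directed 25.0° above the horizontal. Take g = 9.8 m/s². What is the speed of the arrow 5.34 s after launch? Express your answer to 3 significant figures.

62.7 m/s

v_x = 63.2 cos 25.0° = 57.28 m/s (constant).
v_y(t) = 63.2 sin 25.0° − g t = 26.71 − 9.8 × 5.34 = -25.62 m/s.
Speed = √(v_x² + v_y²) = √(3281 + 656.4) = 62.7 m/s.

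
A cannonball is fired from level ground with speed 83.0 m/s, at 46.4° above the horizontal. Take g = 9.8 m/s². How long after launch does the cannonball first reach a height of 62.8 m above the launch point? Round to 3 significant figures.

v_y0 = 83.0 sin 46.4° = 60.11 m/s.
Set y = v_y0 t − ½ g t² = 62.8: 4.900 t² − 60.11 t + 62.8 = 0.
t = [60.11 ± √(3613 − 1231)] / 9.8 = (60.11 ± 48.81) / 9.8, giving t = 1.15 s or t = 11.1 s.
The cannonball is on the way up at the first time, so t = 1.15 s.

1.15 s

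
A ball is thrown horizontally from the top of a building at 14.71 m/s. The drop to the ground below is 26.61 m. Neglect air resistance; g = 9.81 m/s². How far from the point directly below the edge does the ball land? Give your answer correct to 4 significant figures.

34.26 m

Initial vertical velocity is zero, so the fall time comes from h = ½ g t²: t = √(2 × 26.61 / 9.81) = 2.3292 s.
Horizontal motion is uniform at 14.71 m/s, so x = 14.71 × 2.3292 = 34.26 m.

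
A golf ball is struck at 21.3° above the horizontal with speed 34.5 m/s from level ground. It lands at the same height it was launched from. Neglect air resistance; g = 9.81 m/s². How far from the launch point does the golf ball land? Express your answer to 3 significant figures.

Components: v_x = 34.5 cos 21.3° = 32.14 m/s, v_y = 34.5 sin 21.3° = 12.53 m/s.
Time of flight (same landing height): t = 2 v_y / g = 2 × 12.53 / 9.81 = 2.555 s.
Range: R = v_x · t = 32.14 × 2.555 = 82.1 m.

82.1 m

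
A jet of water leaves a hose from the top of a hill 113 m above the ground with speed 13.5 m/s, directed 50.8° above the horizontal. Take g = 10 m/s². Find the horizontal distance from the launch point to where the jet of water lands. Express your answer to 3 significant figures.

Components: v_x = 13.5 cos 50.8° = 8.532 m/s, v_y = 13.5 sin 50.8° = 10.46 m/s.
Vertical: 0 = 113 + 10.46 t − ½(10) t² ⇒ 5.000 t² − 10.46 t − 113 = 0.
t = [10.46 + √(109.4 + 2260)] / 10.00 = 5.914 s.
Horizontal: R = v_x · t = 8.532 × 5.914 = 50.5 m.

50.5 m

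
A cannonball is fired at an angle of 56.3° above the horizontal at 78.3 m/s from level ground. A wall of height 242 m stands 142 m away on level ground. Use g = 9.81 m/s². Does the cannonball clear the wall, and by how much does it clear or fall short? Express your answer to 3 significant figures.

v_x = 78.3 cos 56.3° = 43.44 m/s; v_y0 = 78.3 sin 56.3° = 65.14 m/s.
Time to reach the wall: t = 142 / 43.44 = 3.269 s.
Height at that point: y = 65.14×3.269 − 4.905×3.269² = 160.5 m.
That is 242 − 160.5 = 81.5 m below the top of the wall, so the cannonball does not clear it.

No — it falls 81.5 m short of clearing the wall.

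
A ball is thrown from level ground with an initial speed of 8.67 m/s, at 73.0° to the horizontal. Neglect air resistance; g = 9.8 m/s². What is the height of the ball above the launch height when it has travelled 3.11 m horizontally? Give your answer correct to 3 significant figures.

v_x = 8.67 cos 73.0° = 2.535 m/s, v_y0 = 8.67 sin 73.0° = 8.291 m/s.
Time to reach x = 3.11 m: t = x / v_x = 3.11 / 2.535 = 1.227 s.
y = v_y0 t − ½ g t² = 8.291×1.227 − 4.900×1.227² = 2.80 m.

2.80 m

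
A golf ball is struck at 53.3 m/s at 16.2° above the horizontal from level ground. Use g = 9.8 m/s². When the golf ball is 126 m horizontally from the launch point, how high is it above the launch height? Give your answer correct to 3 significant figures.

v_x = 53.3 cos 16.2° = 51.18 m/s, v_y0 = 53.3 sin 16.2° = 14.87 m/s.
Time to reach x = 126 m: t = x / v_x = 126 / 51.18 = 2.462 s.
y = v_y0 t − ½ g t² = 14.87×2.462 − 4.900×2.462² = 6.91 m.

6.91 m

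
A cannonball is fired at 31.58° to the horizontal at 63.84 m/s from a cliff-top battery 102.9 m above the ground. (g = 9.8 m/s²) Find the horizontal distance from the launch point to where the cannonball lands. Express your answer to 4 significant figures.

Components: v_x = 63.84 cos 31.58° = 54.386 m/s, v_y = 63.84 sin 31.58° = 33.432 m/s.
Vertical: 0 = 102.9 + 33.432 t − ½(9.8) t² ⇒ 4.900 t² − 33.432 t − 102.9 = 0.
t = [33.432 + √(1117.7 + 2016.8)] / 9.800 = 9.1243 s.
Horizontal: R = v_x · t = 54.386 × 9.1243 = 496.2 m.

496.2 m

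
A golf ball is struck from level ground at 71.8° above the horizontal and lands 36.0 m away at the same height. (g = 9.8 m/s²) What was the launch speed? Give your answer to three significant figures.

24.4 m/s

On level ground, R = v₀² sin(2θ) / g, so v₀ = √(R g / sin 2θ).
sin(2 × 71.8°) = 0.5934.
v₀ = √(36.0 × 9.8 / 0.5934) = √594.5 = 24.4 m/s.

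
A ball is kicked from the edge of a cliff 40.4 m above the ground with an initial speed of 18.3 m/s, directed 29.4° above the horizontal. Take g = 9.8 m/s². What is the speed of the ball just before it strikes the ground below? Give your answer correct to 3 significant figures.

v_x = 18.3 cos 29.4° = 15.94 m/s is unchanged throughout.
For the vertical component, v_y² = v_y0² + 2 g h = (8.984)² + 2×9.8×40.4 = 872.6, so |v_y| = 29.54 m/s.
Impact speed = √(v_x² + v_y²) = √(254.1 + 872.6) = 33.6 m/s.

33.6 m/s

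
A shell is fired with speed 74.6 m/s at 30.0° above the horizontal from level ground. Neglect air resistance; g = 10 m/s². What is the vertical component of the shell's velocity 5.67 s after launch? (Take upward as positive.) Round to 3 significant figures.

Initial vertical component: v_y0 = 74.6 sin 30.0° = 37.30 m/s.
v_y(t) = v_y0 − g t = 37.30 − 10 × 5.67 = -19.4 m/s.

-19.4 m/s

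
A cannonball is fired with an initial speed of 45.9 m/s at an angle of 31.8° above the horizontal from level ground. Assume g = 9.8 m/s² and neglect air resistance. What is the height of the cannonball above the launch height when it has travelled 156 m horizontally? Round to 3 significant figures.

18.4 m

v_x = 45.9 cos 31.8° = 39.01 m/s, v_y0 = 45.9 sin 31.8° = 24.19 m/s.
Time to reach x = 156 m: t = x / v_x = 156 / 39.01 = 3.999 s.
y = v_y0 t − ½ g t² = 24.19×3.999 − 4.900×3.999² = 18.4 m.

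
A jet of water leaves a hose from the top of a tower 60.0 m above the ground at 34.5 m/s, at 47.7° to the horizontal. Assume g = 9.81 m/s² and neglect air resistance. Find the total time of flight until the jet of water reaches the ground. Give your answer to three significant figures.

6.96 s

Vertical component: v_y = 34.5 sin 47.7° = 25.52 m/s.
Taking up as positive with launch at y = 60.0 m, landing at y = 0: 0 = 60.0 + 25.52 t − ½(9.81) t².
Solving 4.905 t² − 25.52 t − 60.0 = 0 gives t = [25.52 + √(25.52² + 4·4.905·60.0)] / 9.810 = 6.96 s.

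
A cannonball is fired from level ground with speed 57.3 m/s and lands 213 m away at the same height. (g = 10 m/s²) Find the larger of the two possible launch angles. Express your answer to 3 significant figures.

69.8°

Level-ground range: R = v₀² sin(2θ)/g ⇒ sin 2θ = R g / v₀² = 213×10/57.3² = 0.6487.
2θ = arcsin(0.6487) = 40.44° or 180° − 40.44° = 139.56°.
So θ = 20.2° or θ = 69.8°.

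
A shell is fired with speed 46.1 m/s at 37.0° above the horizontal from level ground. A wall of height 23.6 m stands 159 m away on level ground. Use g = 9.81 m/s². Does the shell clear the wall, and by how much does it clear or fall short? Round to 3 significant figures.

Yes — it clears the wall by 4.73 m.

v_x = 46.1 cos 37.0° = 36.82 m/s; v_y0 = 46.1 sin 37.0° = 27.74 m/s.
Time to reach the wall: t = 159 / 36.82 = 4.318 s.
Height at that point: y = 27.74×4.318 − 4.905×4.318² = 28.33 m.
That is 28.33 − 23.6 = 4.73 m above the top of the wall, so the shell clears it.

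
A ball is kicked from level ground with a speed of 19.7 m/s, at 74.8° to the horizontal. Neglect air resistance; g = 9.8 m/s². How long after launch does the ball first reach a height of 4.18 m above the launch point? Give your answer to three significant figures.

0.234 s

v_y0 = 19.7 sin 74.8° = 19.01 m/s.
Set y = v_y0 t − ½ g t² = 4.18: 4.900 t² − 19.01 t + 4.18 = 0.
t = [19.01 ± √(361.4 − 81.93)] / 9.8 = (19.01 ± 16.72) / 9.8, giving t = 0.234 s or t = 3.65 s.
The ball is on the way up at the first time, so t = 0.234 s.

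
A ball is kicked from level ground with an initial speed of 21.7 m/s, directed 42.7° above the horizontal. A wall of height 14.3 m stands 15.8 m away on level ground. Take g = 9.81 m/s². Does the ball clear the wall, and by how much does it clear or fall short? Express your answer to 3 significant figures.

No — it falls 4.53 m short of clearing the wall.

v_x = 21.7 cos 42.7° = 15.95 m/s; v_y0 = 21.7 sin 42.7° = 14.72 m/s.
Time to reach the wall: t = 15.8 / 15.95 = 0.9906 s.
Height at that point: y = 14.72×0.9906 − 4.905×0.9906² = 9.768 m.
That is 14.3 − 9.768 = 4.53 m below the top of the wall, so the ball does not clear it.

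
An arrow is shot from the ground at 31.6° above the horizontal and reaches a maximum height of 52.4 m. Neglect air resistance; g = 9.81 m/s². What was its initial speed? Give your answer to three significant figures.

At maximum height v_y = 0, so (v₀ sin θ)² = 2 g H.
v₀ sin 31.6° = √(2 × 9.81 × 52.4) = 32.06 m/s.
v₀ = 32.06 / sin 31.6° = 32.06 / 0.5240 = 61.2 m/s.

61.2 m/s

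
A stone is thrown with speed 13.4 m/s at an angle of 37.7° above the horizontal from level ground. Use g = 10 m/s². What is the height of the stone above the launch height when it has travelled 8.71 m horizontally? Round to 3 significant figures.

3.36 m

v_x = 13.4 cos 37.7° = 10.60 m/s, v_y0 = 13.4 sin 37.7° = 8.194 m/s.
Time to reach x = 8.71 m: t = x / v_x = 8.71 / 10.60 = 0.8217 s.
y = v_y0 t − ½ g t² = 8.194×0.8217 − 5.000×0.8217² = 3.36 m.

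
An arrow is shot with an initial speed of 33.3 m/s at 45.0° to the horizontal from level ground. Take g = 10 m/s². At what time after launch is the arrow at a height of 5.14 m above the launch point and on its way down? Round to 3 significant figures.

4.48 s

v_y0 = 33.3 sin 45.0° = 23.55 m/s.
Set y = v_y0 t − ½ g t² = 5.14: 5.000 t² − 23.55 t + 5.14 = 0.
t = [23.55 ± √(554.6 − 102.8)] / 10 = (23.55 ± 21.26) / 10, giving t = 0.229 s or t = 4.48 s.
On the way down corresponds to the larger root: t = 4.48 s.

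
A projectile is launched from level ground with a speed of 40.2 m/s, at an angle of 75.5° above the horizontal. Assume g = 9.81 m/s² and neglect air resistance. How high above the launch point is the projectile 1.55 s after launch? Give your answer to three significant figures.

48.5 m

v_y0 = 40.2 sin 75.5° = 38.92 m/s.
y(t) = v_y0 t − ½ g t² = 38.92×1.55 − 4.905×1.55² = 48.5 m.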